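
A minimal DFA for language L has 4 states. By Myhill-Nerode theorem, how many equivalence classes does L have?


Myhill-Nerode theorem:
Number of equivalence classes = number of states in minimal DFA
Minimal DFA states = 4
Therefore equivalence classes = 4

4


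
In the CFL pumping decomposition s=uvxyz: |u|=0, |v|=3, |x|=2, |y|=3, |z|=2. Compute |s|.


|s| = |u| + |v| + |x| + |y| + |z|
= 0 + 3 + 2 + 3 + 2
= 3 + 2 + 5
= 5 + 5
= 10

10


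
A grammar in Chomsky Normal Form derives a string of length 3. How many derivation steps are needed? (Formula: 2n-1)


Chomsky Normal Form derivation:
String length n = 3
Each step either:
  - Splits a nonterminal into two (n-1 such steps)
  - Converts a nonterminal to terminal (n such steps)
Total = (n-1) + n = 2n - 1
= 2(3) - 1
= 6 - 1
= 5

5


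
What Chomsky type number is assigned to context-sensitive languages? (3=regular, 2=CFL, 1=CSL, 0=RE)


Chomsky hierarchy levels:
  Type 3: Regular (DFA/NFA/regex)
  Type 2: Context-free (PDA)
  Type 1: Context-sensitive
  Type 0: Recursively enumerable (TM)
'context-sensitive' corresponds to Type 1

1


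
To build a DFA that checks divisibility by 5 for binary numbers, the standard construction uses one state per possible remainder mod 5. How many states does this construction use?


Divisibility by 5 is tracked via the remainder mod 5: 0, 1, ..., 4
The construction assigns one state to each remainder
Number of remainders = 5

5


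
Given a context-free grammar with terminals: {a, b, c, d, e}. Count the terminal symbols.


Terminal symbols: a, b, c, d, e
Counting each: a (#1), b (#2), c (#3), d (#4), e (#5)
Total = 5

5


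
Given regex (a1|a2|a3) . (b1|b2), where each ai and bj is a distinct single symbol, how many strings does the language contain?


First group: 3 alternatives
Second group: 2 alternatives
Concatenation: each choice from group 1 pairs with each from group 2
Total = 3 x 2 = 6

6


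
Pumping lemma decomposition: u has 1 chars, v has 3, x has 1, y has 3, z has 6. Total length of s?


|s| = |u| + |v| + |x| + |y| + |z|
= 1 + 3 + 1 + 3 + 6
= 4 + 1 + 9
= 5 + 9
= 14

14


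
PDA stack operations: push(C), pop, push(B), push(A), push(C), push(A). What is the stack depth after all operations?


Tracing stack operations:
  push(C) -> stack = [C], depth=1
  pop -> removed C, stack = [], depth=0
  push(B) -> stack = [B], depth=1
  push(A) -> stack = [B,A], depth=2
  push(C) -> stack = [B,A,C], depth=3
  push(A) -> stack = [B,A,C,A], depth=4
Final depth = 4

4


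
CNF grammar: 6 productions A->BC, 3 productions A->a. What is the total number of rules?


CNF allows two rule forms:
  A -> BC (binary): 6 rules
  A -> a (terminal): 3 rules
Total = 6 + 3 = 9

9


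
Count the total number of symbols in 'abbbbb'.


String: 'abbbbb'
Counting characters:
  'a' appears 1 time(s)
  'b' appears 5 time(s)
Total length = 1 + 5 = 6

6


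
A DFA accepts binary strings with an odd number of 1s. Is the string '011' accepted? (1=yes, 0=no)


DFA has 2 states: q_even (start, accept=no) and q_odd
Processing string '011' character by character:
  Position 0: read '0', 1-count=0 -> q_even (no change)
  Position 1: read '1', 1-count=1 -> q_odd
  Position 2: read '1', 1-count=2 -> q_even
Final state: q_even, total 1s = 2 (even); the DFA requires an odd count -> reject

0


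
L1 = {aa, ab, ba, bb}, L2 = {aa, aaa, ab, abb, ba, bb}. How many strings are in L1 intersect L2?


L1 = {aa, ab, ba, bb}
L2 = {aa, aaa, ab, abb, ba, bb}
Checking each string in L1 against L2:
  'aa': in L2? Yes
  'ab': in L2? Yes
  'ba': in L2? Yes
  'bb': in L2? Yes
Intersection = {aa, ab, ba, bb}
|L1 ∩ L2| = 4

4


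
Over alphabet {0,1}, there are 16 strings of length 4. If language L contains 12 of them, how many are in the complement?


Alphabet: {0,1}
String length: 4
Total strings of length 4 = 2^4 = 16
Strings in L = 12
Complement = total - |L|
= 16 - 12
= 4

4


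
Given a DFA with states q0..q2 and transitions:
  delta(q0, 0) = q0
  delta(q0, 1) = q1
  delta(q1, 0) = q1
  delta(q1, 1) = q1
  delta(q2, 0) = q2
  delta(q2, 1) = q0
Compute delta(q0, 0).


Looking up transition function:
delta(q0, 0) in the table
Row: q0, Column: 0
Result: q0

q0


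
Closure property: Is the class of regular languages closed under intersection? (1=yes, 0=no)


Regular languages are closed under all standard operations:
- Union: Yes (product construction)
- Intersection: Yes (product construction)
- Complement: Yes (swap accept/reject)
- Concatenation: Yes (NFA construction)
Operation: intersection -> Closed

1


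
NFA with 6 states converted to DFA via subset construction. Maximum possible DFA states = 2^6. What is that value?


NFA has 6 states
Subset construction: each DFA state = subset of NFA states
Maximum subsets = 2^6
2^6 = 64

64


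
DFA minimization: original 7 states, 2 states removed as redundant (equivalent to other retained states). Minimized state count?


Original DFA: 7 states
Redundant states removed: 2
Minimized states = original - removed
= 7 - 2
= 5

5


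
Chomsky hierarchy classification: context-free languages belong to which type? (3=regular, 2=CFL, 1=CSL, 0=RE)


Chomsky hierarchy levels:
  Type 3: Regular (DFA/NFA/regex)
  Type 2: Context-free (PDA)
  Type 1: Context-sensitive
  Type 0: Recursively enumerable (TM)
'context-free' corresponds to Type 2

2


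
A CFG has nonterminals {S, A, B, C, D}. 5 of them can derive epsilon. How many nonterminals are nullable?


Nonterminals: {S, A, B, C, D}
A nonterminal is nullable if it can derive epsilon
Counting nullable nonterminals: 5
Total nullable = 5

5


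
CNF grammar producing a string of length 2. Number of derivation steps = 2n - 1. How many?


Chomsky Normal Form derivation:
String length n = 2
Each step either:
  - Splits a nonterminal into two (n-1 such steps)
  - Converts a nonterminal to terminal (n such steps)
Total = (n-1) + n = 2n - 1
= 2(2) - 1
= 4 - 1
= 3

3


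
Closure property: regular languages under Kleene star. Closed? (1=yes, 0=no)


Regular languages are closed under:
- Union (DFA product construction)
- Intersection (DFA product construction)
- Complement (swap accept/reject states)
- Concatenation (NFA construction)
- Kleene star (NFA construction)
Kleene star is in this list
Therefore: closed

1


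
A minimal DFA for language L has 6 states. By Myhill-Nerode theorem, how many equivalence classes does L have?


Myhill-Nerode theorem:
Number of equivalence classes = number of states in minimal DFA
Minimal DFA states = 6
Therefore equivalence classes = 6

6


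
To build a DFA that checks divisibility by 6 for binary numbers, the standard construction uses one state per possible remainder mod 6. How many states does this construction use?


Divisibility by 6 is tracked via the remainder mod 6: 0, 1, ..., 5
The construction assigns one state to each remainder
Number of remainders = 6

6


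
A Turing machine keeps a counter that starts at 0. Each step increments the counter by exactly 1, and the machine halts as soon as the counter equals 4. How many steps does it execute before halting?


Counter starts at 0. Counting sequence:
  Step 1: counter = 1
  Step 2: counter = 2
  Step 3: counter = 3
  Step 4: counter = 4
Counter reached 4 -> halt
Total steps = 4

4


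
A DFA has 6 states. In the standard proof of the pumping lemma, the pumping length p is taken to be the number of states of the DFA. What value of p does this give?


Pumping lemma for regular languages (standard proof):
Take p = |Q|, the number of DFA states.
Any string of length >= |Q| passes through |Q|+1 states while reading its first |Q| symbols,
so by pigeonhole some state repeats, giving the loop that can be pumped.
Here |Q| = 6
Therefore the proof uses p = 6

6


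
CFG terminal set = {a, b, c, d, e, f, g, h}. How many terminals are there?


Terminal symbols: a, b, c, d, e, f, g, h
Counting each: a (#1), b (#2), c (#3), d (#4), e (#5), f (#6), g (#7), h (#8)
Total = 8

8


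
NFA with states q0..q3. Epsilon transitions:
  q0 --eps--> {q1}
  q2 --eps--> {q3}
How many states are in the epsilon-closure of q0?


Starting from q0
Initialize closure = {q0}
Follow epsilon from q0 -> add q1
Final closure: {q0, q1}
Size = 2

2


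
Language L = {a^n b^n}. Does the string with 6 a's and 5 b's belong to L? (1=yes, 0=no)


Language requires equal numbers of a's and b's
PDA pushes for each 'a', pops for each 'b'
Number of a's = 6
Number of b's = 5
6 != 5 -> Reject

0


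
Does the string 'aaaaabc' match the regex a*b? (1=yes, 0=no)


Pattern: a*b
String: 'aaaaabc'
Pattern requires: zero or more 'a's followed by exactly one 'b'
Found 5 leading 'a's
Remaining: 'bc'
Remaining is not 'b' -> no match
Result: 0

0


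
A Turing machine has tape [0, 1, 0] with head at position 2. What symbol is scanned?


Tape: [0, 1, 0]
Positions: 0 1 2
Values:    0 1 0
Head at position 2
tape[2] = 0

0


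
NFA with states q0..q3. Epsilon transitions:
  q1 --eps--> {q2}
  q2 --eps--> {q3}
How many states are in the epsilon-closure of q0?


Starting from q0
Initialize closure = {q0}
q0 has no outgoing epsilon transitions -> nothing to add
Final closure: {q0}
Size = 1

1


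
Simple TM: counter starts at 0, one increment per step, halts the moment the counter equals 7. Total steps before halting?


Counter starts at 0. Counting sequence:
  Step 1: counter = 1
  Step 2: counter = 2
  Step 3: counter = 3
  Step 4: counter = 4
  Step 5: counter = 5
  Step 6: counter = 6
  Step 7: counter = 7
Counter reached 7 -> halt
Total steps = 7

7


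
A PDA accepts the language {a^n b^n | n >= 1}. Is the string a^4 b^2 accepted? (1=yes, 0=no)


Language requires equal numbers of a's and b's
PDA pushes for each 'a', pops for each 'b'
Number of a's = 4
Number of b's = 2
4 != 2 -> Reject

0


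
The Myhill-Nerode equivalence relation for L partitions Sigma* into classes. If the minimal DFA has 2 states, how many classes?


Myhill-Nerode theorem:
Number of equivalence classes = number of states in minimal DFA
Minimal DFA states = 2
Therefore equivalence classes = 2

2


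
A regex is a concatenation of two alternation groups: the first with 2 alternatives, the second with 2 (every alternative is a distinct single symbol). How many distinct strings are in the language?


First group: 2 alternatives
Second group: 2 alternatives
Concatenation: each choice from group 1 pairs with each from group 2
Total = 2 x 2 = 4

4


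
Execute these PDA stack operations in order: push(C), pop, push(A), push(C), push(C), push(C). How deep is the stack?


Tracing stack operations:
  push(C) -> stack = [C], depth=1
  pop -> removed C, stack = [], depth=0
  push(A) -> stack = [A], depth=1
  push(C) -> stack = [A,C], depth=2
  push(C) -> stack = [A,C,C], depth=3
  push(C) -> stack = [A,C,C,C], depth=4
Final depth = 4

4


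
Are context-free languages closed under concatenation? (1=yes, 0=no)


CFL closure properties:
  Closed under: union, concatenation, Kleene star
  NOT closed under: intersection, complement
Operation 'concatenation' is in closed list -> Yes (closed)

1


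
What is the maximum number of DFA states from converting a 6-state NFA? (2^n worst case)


NFA has 6 states
Subset construction: each DFA state = subset of NFA states
Maximum subsets = 2^6
2^6 = 64

64


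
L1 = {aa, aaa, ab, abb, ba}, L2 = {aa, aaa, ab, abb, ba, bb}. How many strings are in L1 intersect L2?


L1 = {aa, aaa, ab, abb, ba}
L2 = {aa, aaa, ab, abb, ba, bb}
Checking each string in L1 against L2:
  'aa': in L2? Yes
  'aaa': in L2? Yes
  'ab': in L2? Yes
  'abb': in L2? Yes
  'ba': in L2? Yes
Intersection = {aa, aaa, ab, abb, ba}
|L1 ∩ L2| = 5

5


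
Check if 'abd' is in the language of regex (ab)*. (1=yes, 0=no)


Pattern: (ab)*
String: 'abd'
Pattern requires: zero or more repetitions of 'ab'
Length 3 is odd -> cannot be (ab)* -> no match
Result: 0

0


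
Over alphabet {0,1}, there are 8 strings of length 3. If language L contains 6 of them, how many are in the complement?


Alphabet: {0,1}
String length: 3
Total strings of length 3 = 2^3 = 8
Strings in L = 6
Complement = total - |L|
= 8 - 6
= 2

2


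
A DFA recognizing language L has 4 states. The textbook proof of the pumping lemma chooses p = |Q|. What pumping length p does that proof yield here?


Pumping lemma for regular languages (standard proof):
Take p = |Q|, the number of DFA states.
Any string of length >= |Q| passes through |Q|+1 states while reading its first |Q| symbols,
so by pigeonhole some state repeats, giving the loop that can be pumped.
Here |Q| = 4
Therefore the proof uses p = 4

4


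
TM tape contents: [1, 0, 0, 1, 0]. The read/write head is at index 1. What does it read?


Tape: [1, 0, 0, 1, 0]
Positions: 0 1 2 3 4
Values:    1 0 0 1 0
Head at position 1
tape[1] = 0

0


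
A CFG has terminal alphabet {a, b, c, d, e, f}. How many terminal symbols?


Terminal symbols: a, b, c, d, e, f
Counting each: a (#1), b (#2), c (#3), d (#4), e (#5), f (#6)
Total = 6

6


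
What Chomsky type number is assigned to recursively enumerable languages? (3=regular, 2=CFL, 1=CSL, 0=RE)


Chomsky hierarchy levels:
  Type 3: Regular (DFA/NFA/regex)
  Type 2: Context-free (PDA)
  Type 1: Context-sensitive
  Type 0: Recursively enumerable (TM)
'recursively enumerable' corresponds to Type 0

0


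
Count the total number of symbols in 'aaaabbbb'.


String: 'aaaabbbb'
Counting characters:
  'a' appears 4 time(s)
  'b' appears 4 time(s)
Total length = 4 + 4 = 8

8


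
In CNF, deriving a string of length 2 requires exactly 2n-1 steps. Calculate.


Chomsky Normal Form derivation:
String length n = 2
Each step either:
  - Splits a nonterminal into two (n-1 such steps)
  - Converts a nonterminal to terminal (n such steps)
Total = (n-1) + n = 2n - 1
= 2(2) - 1
= 4 - 1
= 3

3


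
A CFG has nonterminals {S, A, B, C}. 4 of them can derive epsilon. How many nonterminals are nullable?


Nonterminals: {S, A, B, C}
A nonterminal is nullable if it can derive epsilon
Counting nullable nonterminals: 4
Total nullable = 4

4


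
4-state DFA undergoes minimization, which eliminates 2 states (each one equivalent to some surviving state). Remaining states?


Original DFA: 4 states
Redundant states removed: 2
Minimized states = original - removed
= 4 - 2
= 2

2


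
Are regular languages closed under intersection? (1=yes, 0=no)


Regular languages are closed under:
- Union (DFA product construction)
- Intersection (DFA product construction)
- Complement (swap accept/reject states)
- Concatenation (NFA construction)
- Kleene star (NFA construction)
intersection is in this list
Therefore: closed

1


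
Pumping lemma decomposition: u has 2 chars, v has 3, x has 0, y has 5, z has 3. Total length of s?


|s| = |u| + |v| + |x| + |y| + |z|
= 2 + 3 + 0 + 5 + 3
= 5 + 0 + 8
= 5 + 8
= 13

13


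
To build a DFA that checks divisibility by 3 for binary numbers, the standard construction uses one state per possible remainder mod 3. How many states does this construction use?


Divisibility by 3 is tracked via the remainder mod 3: 0, 1, ..., 2
The construction assigns one state to each remainder
Number of remainders = 3

3


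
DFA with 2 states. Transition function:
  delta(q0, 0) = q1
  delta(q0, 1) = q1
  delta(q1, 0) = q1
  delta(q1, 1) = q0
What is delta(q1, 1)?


Looking up transition function:
delta(q1, 1) in the table
Row: q1, Column: 1
Result: q0

q0


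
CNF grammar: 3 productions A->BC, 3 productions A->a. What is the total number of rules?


CNF allows two rule forms:
  A -> BC (binary): 3 rules
  A -> a (terminal): 3 rules
Total = 3 + 3 = 6

6


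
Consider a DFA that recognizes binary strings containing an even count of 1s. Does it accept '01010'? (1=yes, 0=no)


DFA has 2 states: q_even (start, accept=yes) and q_odd
Processing string '01010' character by character:
  Position 0: read '0', 1-count=0 -> q_even (no change)
  Position 1: read '1', 1-count=1 -> q_odd
  Position 2: read '0', 1-count=1 -> q_odd (no change)
  Position 3: read '1', 1-count=2 -> q_even
  Position 4: read '0', 1-count=2 -> q_even (no change)
Final state: q_even, total 1s = 2 (even); the DFA requires an even count -> accept

1


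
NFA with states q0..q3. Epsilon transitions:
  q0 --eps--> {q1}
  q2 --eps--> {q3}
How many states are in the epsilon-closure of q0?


Starting from q0
Initialize closure = {q0}
Follow epsilon from q0 -> add q1
Final closure: {q0, q1}
Size = 2

2


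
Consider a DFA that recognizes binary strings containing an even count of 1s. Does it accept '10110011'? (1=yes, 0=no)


DFA has 2 states: q_even (start, accept=yes) and q_odd
Processing string '10110011' character by character:
  Position 0: read '1', 1-count=1 -> q_odd
  Position 1: read '0', 1-count=1 -> q_odd (no change)
  Position 2: read '1', 1-count=2 -> q_even
  Position 3: read '1', 1-count=3 -> q_odd
  Position 4: read '0', 1-count=3 -> q_odd (no change)
  Position 5: read '0', 1-count=3 -> q_odd (no change)
  Position 6: read '1', 1-count=4 -> q_even
  Position 7: read '1', 1-count=5 -> q_odd
Final state: q_odd, total 1s = 5 (odd); the DFA requires an even count -> reject

0


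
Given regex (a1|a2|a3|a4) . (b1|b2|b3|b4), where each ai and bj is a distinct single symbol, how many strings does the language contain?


First group: 4 alternatives
Second group: 4 alternatives
Concatenation: each choice from group 1 pairs with each from group 2
Total = 4 x 4 = 16

16


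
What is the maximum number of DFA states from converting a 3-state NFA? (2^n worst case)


NFA has 3 states
Subset construction: each DFA state = subset of NFA states
Maximum subsets = 2^3
2^3 = 8

8


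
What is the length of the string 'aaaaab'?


String: 'aaaaab'
Counting characters:
  'a' appears 5 time(s)
  'b' appears 1 time(s)
Total length = 5 + 1 = 6

6


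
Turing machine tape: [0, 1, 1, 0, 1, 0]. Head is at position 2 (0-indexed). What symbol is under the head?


Tape: [0, 1, 1, 0, 1, 0]
Positions: 0 1 2 3 4 5
Values:    0 1 1 0 1 0
Head at position 2
tape[2] = 1

1


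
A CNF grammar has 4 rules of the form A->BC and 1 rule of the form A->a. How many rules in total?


CNF allows two rule forms:
  A -> BC (binary): 4 rules
  A -> a (terminal): 1 rule
Total = 4 + 1 = 5

5


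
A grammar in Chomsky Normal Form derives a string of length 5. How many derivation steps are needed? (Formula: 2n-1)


Chomsky Normal Form derivation:
String length n = 5
Each step either:
  - Splits a nonterminal into two (n-1 such steps)
  - Converts a nonterminal to terminal (n such steps)
Total = (n-1) + n = 2n - 1
= 2(5) - 1
= 10 - 1
= 9

9


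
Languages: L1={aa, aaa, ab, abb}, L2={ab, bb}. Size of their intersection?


L1 = {aa, aaa, ab, abb}
L2 = {ab, bb}
Checking each string in L1 against L2:
  'aa': in L2? No
  'aaa': in L2? No
  'ab': in L2? Yes
  'abb': in L2? No
Intersection = {ab}
|L1 ∩ L2| = 1

1


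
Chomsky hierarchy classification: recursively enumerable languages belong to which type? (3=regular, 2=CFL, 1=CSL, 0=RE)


Chomsky hierarchy levels:
  Type 3: Regular (DFA/NFA/regex)
  Type 2: Context-free (PDA)
  Type 1: Context-sensitive
  Type 0: Recursively enumerable (TM)
'recursively enumerable' corresponds to Type 0

0


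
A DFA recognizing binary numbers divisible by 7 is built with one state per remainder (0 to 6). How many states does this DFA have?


Divisibility by 7 is tracked via the remainder mod 7: 0, 1, ..., 6
The construction assigns one state to each remainder
Number of remainders = 7

7


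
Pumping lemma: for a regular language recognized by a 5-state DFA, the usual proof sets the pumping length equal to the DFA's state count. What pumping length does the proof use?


Pumping lemma for regular languages (standard proof):
Take p = |Q|, the number of DFA states.
Any string of length >= |Q| passes through |Q|+1 states while reading its first |Q| symbols,
so by pigeonhole some state repeats, giving the loop that can be pumped.
Here |Q| = 5
Therefore the proof uses p = 5

5


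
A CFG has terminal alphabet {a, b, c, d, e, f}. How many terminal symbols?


Terminal symbols: a, b, c, d, e, f
Counting each: a (#1), b (#2), c (#3), d (#4), e (#5), f (#6)
Total = 6

6


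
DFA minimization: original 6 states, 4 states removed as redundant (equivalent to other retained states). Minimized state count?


Original DFA: 6 states
Redundant states removed: 4
Minimized states = original - removed
= 6 - 4
= 2

2


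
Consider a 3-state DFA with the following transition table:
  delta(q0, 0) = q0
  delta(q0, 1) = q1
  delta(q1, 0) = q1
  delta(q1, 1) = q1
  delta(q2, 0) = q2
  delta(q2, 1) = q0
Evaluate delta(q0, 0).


Looking up transition function:
delta(q0, 0) in the table
Row: q0, Column: 0
Result: q0

q0


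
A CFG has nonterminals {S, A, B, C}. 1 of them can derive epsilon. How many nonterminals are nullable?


Nonterminals: {S, A, B, C}
A nonterminal is nullable if it can derive epsilon
Counting nullable nonterminals: 1
Total nullable = 1

1


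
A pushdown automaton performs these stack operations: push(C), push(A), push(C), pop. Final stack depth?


Tracing stack operations:
  push(C) -> stack = [C], depth=1
  push(A) -> stack = [C,A], depth=2
  push(C) -> stack = [C,A,C], depth=3
  pop -> removed C, stack = [C,A], depth=2
Final depth = 2

2


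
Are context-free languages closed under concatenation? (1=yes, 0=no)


CFL closure properties:
  Closed under: union, concatenation, Kleene star
  NOT closed under: intersection, complement
Operation 'concatenation' is in closed list -> Yes (closed)

1


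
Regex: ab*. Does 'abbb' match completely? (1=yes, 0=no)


Pattern: ab*
String: 'abbb'
Pattern requires: exactly one 'a' followed by zero or more 'b's
First char is 'a' -> OK
Rest 'bbb': all b's? Yes
Result: 1

1


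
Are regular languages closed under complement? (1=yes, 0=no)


Regular languages are closed under:
- Union (DFA product construction)
- Intersection (DFA product construction)
- Complement (swap accept/reject states)
- Concatenation (NFA construction)
- Kleene star (NFA construction)
complement is in this list
Therefore: closed

1


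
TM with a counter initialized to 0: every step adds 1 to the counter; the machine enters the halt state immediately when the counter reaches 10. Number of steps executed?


Counter starts at 0. Counting sequence:
  Step 1: counter = 1
  Step 2: counter = 2
  Step 3: counter = 3
  Step 4: counter = 4
  Step 5: counter = 5
  Step 6: counter = 6
  ...
  Step 10: counter = 10
Counter reached 10 -> halt
Total steps = 10

10


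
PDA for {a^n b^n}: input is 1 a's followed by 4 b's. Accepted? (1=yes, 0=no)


Language requires equal numbers of a's and b's
PDA pushes for each 'a', pops for each 'b'
Number of a's = 1
Number of b's = 4
1 != 4 -> Reject

0


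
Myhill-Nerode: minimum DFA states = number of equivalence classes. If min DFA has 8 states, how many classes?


Myhill-Nerode theorem:
Number of equivalence classes = number of states in minimal DFA
Minimal DFA states = 8
Therefore equivalence classes = 8

8


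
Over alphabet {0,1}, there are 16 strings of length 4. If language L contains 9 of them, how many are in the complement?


Alphabet: {0,1}
String length: 4
Total strings of length 4 = 2^4 = 16
Strings in L = 9
Complement = total - |L|
= 16 - 9
= 7

7


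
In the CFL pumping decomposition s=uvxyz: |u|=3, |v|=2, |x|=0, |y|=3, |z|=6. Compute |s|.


|s| = |u| + |v| + |x| + |y| + |z|
= 3 + 2 + 0 + 3 + 6
= 5 + 0 + 9
= 5 + 9
= 14

14


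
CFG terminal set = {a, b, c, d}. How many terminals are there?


Terminal symbols: a, b, c, d
Counting each: a (#1), b (#2), c (#3), d (#4)
Total = 4

4


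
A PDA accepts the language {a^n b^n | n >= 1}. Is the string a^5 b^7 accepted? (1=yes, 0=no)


Language requires equal numbers of a's and b's
PDA pushes for each 'a', pops for each 'b'
Number of a's = 5
Number of b's = 7
5 != 7 -> Reject

0


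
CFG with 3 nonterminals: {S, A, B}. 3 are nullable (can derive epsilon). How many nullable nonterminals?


Nonterminals: {S, A, B}
A nonterminal is nullable if it can derive epsilon
Counting nullable nonterminals: 3
Total nullable = 3

3


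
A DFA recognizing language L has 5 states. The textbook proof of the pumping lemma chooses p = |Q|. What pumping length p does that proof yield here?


Pumping lemma for regular languages (standard proof):
Take p = |Q|, the number of DFA states.
Any string of length >= |Q| passes through |Q|+1 states while reading its first |Q| symbols,
so by pigeonhole some state repeats, giving the loop that can be pumped.
Here |Q| = 5
Therefore the proof uses p = 5

5


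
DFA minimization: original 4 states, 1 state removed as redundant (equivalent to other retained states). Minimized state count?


Original DFA: 4 states
Redundant states removed: 1
Minimized states = original - removed
= 4 - 1
= 3

3


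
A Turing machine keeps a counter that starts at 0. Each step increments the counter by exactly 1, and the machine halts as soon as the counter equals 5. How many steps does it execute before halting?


Counter starts at 0. Counting sequence:
  Step 1: counter = 1
  Step 2: counter = 2
  Step 3: counter = 3
  Step 4: counter = 4
  Step 5: counter = 5
Counter reached 5 -> halt
Total steps = 5

5


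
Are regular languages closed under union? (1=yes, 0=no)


Regular languages are closed under all standard operations:
- Union: Yes (product construction)
- Intersection: Yes (product construction)
- Complement: Yes (swap accept/reject)
- Concatenation: Yes (NFA construction)
Operation: union -> Closed

1


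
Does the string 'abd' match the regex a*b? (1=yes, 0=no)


Pattern: a*b
String: 'abd'
Pattern requires: zero or more 'a's followed by exactly one 'b'
Found 1 leading 'a's
Remaining: 'bd'
Remaining is not 'b' -> no match
Result: 0

0


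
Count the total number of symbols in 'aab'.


String: 'aab'
Counting characters:
  'a' appears 2 time(s)
  'b' appears 1 time(s)
Total length = 2 + 1 = 3

3


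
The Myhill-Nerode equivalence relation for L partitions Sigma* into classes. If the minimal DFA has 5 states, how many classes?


Myhill-Nerode theorem:
Number of equivalence classes = number of states in minimal DFA
Minimal DFA states = 5
Therefore equivalence classes = 5

5


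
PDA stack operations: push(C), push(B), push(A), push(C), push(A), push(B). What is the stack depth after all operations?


Tracing stack operations:
  push(C) -> stack = [C], depth=1
  push(B) -> stack = [C,B], depth=2
  push(A) -> stack = [C,B,A], depth=3
  push(C) -> stack = [C,B,A,C], depth=4
  push(A) -> stack = [C,B,A,C,A], depth=5
  push(B) -> stack = [C,B,A,C,A,B], depth=6
Final depth = 6

6


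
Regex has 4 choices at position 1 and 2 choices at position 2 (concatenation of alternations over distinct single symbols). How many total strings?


First group: 4 alternatives
Second group: 2 alternatives
Concatenation: each choice from group 1 pairs with each from group 2
Total = 4 x 2 = 8

8


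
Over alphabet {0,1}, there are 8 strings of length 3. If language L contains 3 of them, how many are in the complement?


Alphabet: {0,1}
String length: 3
Total strings of length 3 = 2^3 = 8
Strings in L = 3
Complement = total - |L|
= 8 - 3
= 5

5


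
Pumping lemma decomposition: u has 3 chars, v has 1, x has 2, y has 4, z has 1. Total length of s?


|s| = |u| + |v| + |x| + |y| + |z|
= 3 + 1 + 2 + 4 + 1
= 4 + 2 + 5
= 6 + 5
= 11

11


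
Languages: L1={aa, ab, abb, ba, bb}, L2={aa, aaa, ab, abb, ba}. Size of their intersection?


L1 = {aa, ab, abb, ba, bb}
L2 = {aa, aaa, ab, abb, ba}
Checking each string in L1 against L2:
  'aa': in L2? Yes
  'ab': in L2? Yes
  'abb': in L2? Yes
  'ba': in L2? Yes
  'bb': in L2? No
Intersection = {aa, ab, abb, ba}
|L1 ∩ L2| = 4

4


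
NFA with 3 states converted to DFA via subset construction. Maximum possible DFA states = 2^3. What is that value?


NFA has 3 states
Subset construction: each DFA state = subset of NFA states
Maximum subsets = 2^3
2^3 = 8

8


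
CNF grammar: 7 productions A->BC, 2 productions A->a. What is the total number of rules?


CNF allows two rule forms:
  A -> BC (binary): 7 rules
  A -> a (terminal): 2 rules
Total = 7 + 2 = 9

9


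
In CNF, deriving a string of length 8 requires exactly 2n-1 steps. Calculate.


Chomsky Normal Form derivation:
String length n = 8
Each step either:
  - Splits a nonterminal into two (n-1 such steps)
  - Converts a nonterminal to terminal (n such steps)
Total = (n-1) + n = 2n - 1
= 2(8) - 1
= 16 - 1
= 15

15


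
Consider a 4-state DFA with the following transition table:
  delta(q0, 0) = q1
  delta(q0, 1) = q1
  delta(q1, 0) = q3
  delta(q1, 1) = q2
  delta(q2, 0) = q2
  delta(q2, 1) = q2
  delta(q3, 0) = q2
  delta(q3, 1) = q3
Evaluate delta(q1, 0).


Looking up transition function:
delta(q1, 0) in the table
Row: q1, Column: 0
Result: q3

q3


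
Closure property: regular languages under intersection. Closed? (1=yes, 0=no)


Regular languages are closed under:
- Union (DFA product construction)
- Intersection (DFA product construction)
- Complement (swap accept/reject states)
- Concatenation (NFA construction)
- Kleene star (NFA construction)
intersection is in this list
Therefore: closed

1


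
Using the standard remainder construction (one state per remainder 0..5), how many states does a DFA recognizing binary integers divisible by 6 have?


Divisibility by 6 is tracked via the remainder mod 6: 0, 1, ..., 5
The construction assigns one state to each remainder
Number of remainders = 6

6


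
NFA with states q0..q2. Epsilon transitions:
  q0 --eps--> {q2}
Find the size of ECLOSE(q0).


Starting from q0
Initialize closure = {q0}
Follow epsilon from q0 -> add q2
Final closure: {q0, q2}
Size = 2

2


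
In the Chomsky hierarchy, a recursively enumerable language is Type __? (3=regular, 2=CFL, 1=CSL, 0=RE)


Chomsky hierarchy levels:
  Type 3: Regular (DFA/NFA/regex)
  Type 2: Context-free (PDA)
  Type 1: Context-sensitive
  Type 0: Recursively enumerable (TM)
'recursively enumerable' corresponds to Type 0

0


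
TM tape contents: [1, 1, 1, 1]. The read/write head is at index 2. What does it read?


Tape: [1, 1, 1, 1]
Positions: 0 1 2 3
Values:    1 1 1 1
Head at position 2
tape[2] = 1

1


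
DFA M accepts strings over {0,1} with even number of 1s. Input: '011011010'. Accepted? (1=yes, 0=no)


DFA has 2 states: q_even (start, accept=yes) and q_odd
Processing string '011011010' character by character:
  Position 0: read '0', 1-count=0 -> q_even (no change)
  Position 1: read '1', 1-count=1 -> q_odd
  Position 2: read '1', 1-count=2 -> q_even
  Position 3: read '0', 1-count=2 -> q_even (no change)
  Position 4: read '1', 1-count=3 -> q_odd
  Position 5: read '1', 1-count=4 -> q_even
  Position 6: read '0', 1-count=4 -> q_even (no change)
  Position 7: read '1', 1-count=5 -> q_odd
  Position 8: read '0', 1-count=5 -> q_odd (no change)
Final state: q_odd, total 1s = 5 (odd); the DFA requires an even count -> reject

0


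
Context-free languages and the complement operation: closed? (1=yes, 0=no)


CFL closure properties:
  Closed under: union, concatenation, Kleene star
  NOT closed under: intersection, complement
Operation 'complement' is in not-closed list -> No (not closed)

0


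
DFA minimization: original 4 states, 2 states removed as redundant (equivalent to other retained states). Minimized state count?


Original DFA: 4 states
Redundant states removed: 2
Minimized states = original - removed
= 4 - 2
= 2

2


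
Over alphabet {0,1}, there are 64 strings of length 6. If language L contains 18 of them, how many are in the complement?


Alphabet: {0,1}
String length: 6
Total strings of length 6 = 2^6 = 64
Strings in L = 18
Complement = total - |L|
= 64 - 18
= 46

46


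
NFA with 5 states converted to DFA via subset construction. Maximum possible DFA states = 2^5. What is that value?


NFA has 5 states
Subset construction: each DFA state = subset of NFA states
Maximum subsets = 2^5
2^5 = 32

32


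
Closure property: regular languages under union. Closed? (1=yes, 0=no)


Regular languages are closed under:
- Union (DFA product construction)
- Intersection (DFA product construction)
- Complement (swap accept/reject states)
- Concatenation (NFA construction)
- Kleene star (NFA construction)
union is in this list
Therefore: closed

1


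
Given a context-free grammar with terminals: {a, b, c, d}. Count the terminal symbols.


Terminal symbols: a, b, c, d
Counting each: a (#1), b (#2), c (#3), d (#4)
Total = 4

4


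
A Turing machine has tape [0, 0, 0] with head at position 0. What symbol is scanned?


Tape: [0, 0, 0]
Positions: 0 1 2
Values:    0 0 0
Head at position 0
tape[0] = 0

0


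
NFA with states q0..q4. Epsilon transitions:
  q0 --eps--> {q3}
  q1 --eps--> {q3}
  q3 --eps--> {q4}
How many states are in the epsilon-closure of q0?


Starting from q0
Initialize closure = {q0}
Follow epsilon from q0 -> add q3
Follow epsilon from q3 -> add q4
Final closure: {q0, q3, q4}
Size = 3

3


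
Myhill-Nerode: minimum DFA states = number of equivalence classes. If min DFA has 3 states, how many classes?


Myhill-Nerode theorem:
Number of equivalence classes = number of states in minimal DFA
Minimal DFA states = 3
Therefore equivalence classes = 3

3


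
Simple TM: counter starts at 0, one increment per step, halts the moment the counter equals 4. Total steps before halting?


Counter starts at 0. Counting sequence:
  Step 1: counter = 1
  Step 2: counter = 2
  Step 3: counter = 3
  Step 4: counter = 4
Counter reached 4 -> halt
Total steps = 4

4


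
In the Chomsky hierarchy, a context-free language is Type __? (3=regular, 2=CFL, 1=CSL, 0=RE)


Chomsky hierarchy levels:
  Type 3: Regular (DFA/NFA/regex)
  Type 2: Context-free (PDA)
  Type 1: Context-sensitive
  Type 0: Recursively enumerable (TM)
'context-free' corresponds to Type 2

2


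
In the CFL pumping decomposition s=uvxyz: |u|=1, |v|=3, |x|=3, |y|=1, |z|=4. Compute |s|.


|s| = |u| + |v| + |x| + |y| + |z|
= 1 + 3 + 3 + 1 + 4
= 4 + 3 + 5
= 7 + 5
= 12

12


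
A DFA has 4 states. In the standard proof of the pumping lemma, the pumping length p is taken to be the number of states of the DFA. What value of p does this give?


Pumping lemma for regular languages (standard proof):
Take p = |Q|, the number of DFA states.
Any string of length >= |Q| passes through |Q|+1 states while reading its first |Q| symbols,
so by pigeonhole some state repeats, giving the loop that can be pumped.
Here |Q| = 4
Therefore the proof uses p = 4

4


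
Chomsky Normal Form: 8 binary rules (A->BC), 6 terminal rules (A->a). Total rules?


CNF allows two rule forms:
  A -> BC (binary): 8 rules
  A -> a (terminal): 6 rules
Total = 8 + 6 = 14

14


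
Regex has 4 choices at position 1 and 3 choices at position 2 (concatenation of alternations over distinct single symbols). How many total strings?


First group: 4 alternatives
Second group: 3 alternatives
Concatenation: each choice from group 1 pairs with each from group 2
Total = 4 x 3 = 12

12


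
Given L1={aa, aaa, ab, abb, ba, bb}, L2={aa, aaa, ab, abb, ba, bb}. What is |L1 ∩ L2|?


L1 = {aa, aaa, ab, abb, ba, bb}
L2 = {aa, aaa, ab, abb, ba, bb}
Checking each string in L1 against L2:
  'aa': in L2? Yes
  'aaa': in L2? Yes
  'ab': in L2? Yes
  'abb': in L2? Yes
  'ba': in L2? Yes
  'bb': in L2? Yes
Intersection = {aa, aaa, ab, abb, ba, bb}
|L1 ∩ L2| = 6

6


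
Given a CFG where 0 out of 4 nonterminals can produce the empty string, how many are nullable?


Nonterminals: {S, A, B, C}
A nonterminal is nullable if it can derive epsilon
Counting nullable nonterminals: 0
Total nullable = 0

0


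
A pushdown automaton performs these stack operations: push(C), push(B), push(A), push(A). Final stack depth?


Tracing stack operations:
  push(C) -> stack = [C], depth=1
  push(B) -> stack = [C,B], depth=2
  push(A) -> stack = [C,B,A], depth=3
  push(A) -> stack = [C,B,A,A], depth=4
Final depth = 4

4


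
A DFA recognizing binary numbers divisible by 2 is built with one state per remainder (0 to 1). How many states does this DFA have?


Divisibility by 2 is tracked via the remainder mod 2: 0, 1, ..., 1
The construction assigns one state to each remainder
Number of remainders = 2

2


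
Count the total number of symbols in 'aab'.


String: 'aab'
Counting characters:
  'a' appears 2 time(s)
  'b' appears 1 time(s)
Total length = 2 + 1 = 3

3


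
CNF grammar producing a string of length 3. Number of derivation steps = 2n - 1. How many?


Chomsky Normal Form derivation:
String length n = 3
Each step either:
  - Splits a nonterminal into two (n-1 such steps)
  - Converts a nonterminal to terminal (n such steps)
Total = (n-1) + n = 2n - 1
= 2(3) - 1
= 6 - 1
= 5

5


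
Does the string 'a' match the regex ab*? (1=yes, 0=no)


Pattern: ab*
String: 'a'
Pattern requires: exactly one 'a' followed by zero or more 'b's
First char is 'a' -> OK
Rest '': all b's? Yes
Result: 1

1


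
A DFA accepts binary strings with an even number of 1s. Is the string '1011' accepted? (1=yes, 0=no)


DFA has 2 states: q_even (start, accept=yes) and q_odd
Processing string '1011' character by character:
  Position 0: read '1', 1-count=1 -> q_odd
  Position 1: read '0', 1-count=1 -> q_odd (no change)
  Position 2: read '1', 1-count=2 -> q_even
  Position 3: read '1', 1-count=3 -> q_odd
Final state: q_odd, total 1s = 3 (odd); the DFA requires an even count -> reject

0


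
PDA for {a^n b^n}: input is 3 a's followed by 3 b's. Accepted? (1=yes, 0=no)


Language requires equal numbers of a's and b's
PDA pushes for each 'a', pops for each 'b'
Number of a's = 3
Number of b's = 3
3 == 3 -> Accept

1


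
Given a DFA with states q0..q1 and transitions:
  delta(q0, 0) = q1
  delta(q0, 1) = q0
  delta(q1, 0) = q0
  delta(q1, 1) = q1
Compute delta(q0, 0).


Looking up transition function:
delta(q0, 0) in the table
Row: q0, Column: 0
Result: q1

q1


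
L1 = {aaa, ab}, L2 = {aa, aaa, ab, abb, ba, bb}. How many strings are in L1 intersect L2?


L1 = {aaa, ab}
L2 = {aa, aaa, ab, abb, ba, bb}
Checking each string in L1 against L2:
  'aaa': in L2? Yes
  'ab': in L2? Yes
Intersection = {aaa, ab}
|L1 ∩ L2| = 2

2


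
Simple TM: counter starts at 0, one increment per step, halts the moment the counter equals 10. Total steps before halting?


Counter starts at 0. Counting sequence:
  Step 1: counter = 1
  Step 2: counter = 2
  Step 3: counter = 3
  Step 4: counter = 4
  Step 5: counter = 5
  Step 6: counter = 6
  ...
  Step 10: counter = 10
Counter reached 10 -> halt
Total steps = 10

10


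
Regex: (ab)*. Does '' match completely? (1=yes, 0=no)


Pattern: (ab)*
String: ''
Pattern requires: zero or more repetitions of 'ab'
Pairs: []
All pairs are 'ab'? Yes
Result: 1

1


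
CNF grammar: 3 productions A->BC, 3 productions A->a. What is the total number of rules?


CNF allows two rule forms:
  A -> BC (binary): 3 rules
  A -> a (terminal): 3 rules
Total = 3 + 3 = 6

6


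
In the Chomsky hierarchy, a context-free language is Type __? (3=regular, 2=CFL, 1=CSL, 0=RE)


Chomsky hierarchy levels:
  Type 3: Regular (DFA/NFA/regex)
  Type 2: Context-free (PDA)
  Type 1: Context-sensitive
  Type 0: Recursively enumerable (TM)
'context-free' corresponds to Type 2

2


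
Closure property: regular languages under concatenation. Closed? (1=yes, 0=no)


Regular languages are closed under:
- Union (DFA product construction)
- Intersection (DFA product construction)
- Complement (swap accept/reject states)
- Concatenation (NFA construction)
- Kleene star (NFA construction)
concatenation is in this list
Therefore: closed

1
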